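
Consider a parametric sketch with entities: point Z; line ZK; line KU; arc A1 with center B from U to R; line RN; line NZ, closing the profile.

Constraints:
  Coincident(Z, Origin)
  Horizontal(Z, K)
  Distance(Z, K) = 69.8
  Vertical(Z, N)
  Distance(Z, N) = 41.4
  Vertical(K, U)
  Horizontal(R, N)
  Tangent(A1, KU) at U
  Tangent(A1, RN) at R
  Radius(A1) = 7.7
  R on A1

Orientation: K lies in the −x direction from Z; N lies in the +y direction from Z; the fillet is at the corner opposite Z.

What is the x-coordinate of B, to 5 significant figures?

-62.100

Z is at the origin; ZK is horizontal with |ZK| = 69.8 and K on the −x side, so K = (-69.800, 0.0000). Z and N share the same x with |ZN| = 41.4 and N on the +y side, so N = (0.0000, 41.400). The virtual corner opposite Z is at (-69.800, 41.400). Since A1 is tangent to KU there, BU ⟂ KU and the tangent condition forces BR to be normal to RN, with radius 7.7, so the center B sits 7.7 in from both sides at B = (-62.100, 33.700). So B.x = -62.100.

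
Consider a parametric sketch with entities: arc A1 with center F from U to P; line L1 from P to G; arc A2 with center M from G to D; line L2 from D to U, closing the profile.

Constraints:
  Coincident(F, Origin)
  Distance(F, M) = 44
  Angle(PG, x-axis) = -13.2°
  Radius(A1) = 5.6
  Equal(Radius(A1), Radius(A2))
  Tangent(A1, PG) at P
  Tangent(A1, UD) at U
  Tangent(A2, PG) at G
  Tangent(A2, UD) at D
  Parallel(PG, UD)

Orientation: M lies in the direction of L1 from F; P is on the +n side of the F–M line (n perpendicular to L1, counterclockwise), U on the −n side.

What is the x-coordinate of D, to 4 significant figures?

41.56

The slot axis is L1's direction at -13.2°, so u = (cos -13.2°, sin -13.2°) = (0.9736, -0.2284) and n = (−sin -13.2°, cos -13.2°) = (0.2284, 0.9736). F is at the origin and M lies 44.0 along u from F, so M = 44.0·u = (42.84, -10.05). Tangency of A1 to both parallel lines with radius 5.6 puts P and U at F ± 5.6·n: P = (1.279, 5.452), U = (-1.279, -5.452). Equal radii place G and D the same way about M: G = M + 5.6·n = (44.12, -4.595), D = M − 5.6·n = (41.56, -15.50). So D.x = 41.56.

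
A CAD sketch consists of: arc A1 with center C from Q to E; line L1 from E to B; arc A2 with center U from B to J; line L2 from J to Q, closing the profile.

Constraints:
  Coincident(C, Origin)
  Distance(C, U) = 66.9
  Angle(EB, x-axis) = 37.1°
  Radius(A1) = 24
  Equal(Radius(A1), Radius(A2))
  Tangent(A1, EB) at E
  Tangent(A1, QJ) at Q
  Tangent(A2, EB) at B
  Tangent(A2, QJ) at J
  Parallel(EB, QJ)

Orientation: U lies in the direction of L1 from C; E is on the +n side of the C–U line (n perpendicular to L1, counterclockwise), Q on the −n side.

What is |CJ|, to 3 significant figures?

71.1

The slot axis is L1's direction at 37.1°, so u = (cos 37.1°, sin 37.1°) = (0.798, 0.603) and n = (−sin 37.1°, cos 37.1°) = (-0.603, 0.798). C is at the origin and U lies 66.9 along u from C, so U = 66.9·u = (53.4, 40.4). Tangency of A1 to both parallel lines with radius 24.0 puts E and Q at C ± 24.0·n: E = (-14.5, 19.1), Q = (14.5, -19.1). Equal radii place B and J the same way about U: B = U + 24.0·n = (38.9, 59.5), J = U − 24.0·n = (67.8, 21.2). Then |CJ| = |J − C| = 71.1.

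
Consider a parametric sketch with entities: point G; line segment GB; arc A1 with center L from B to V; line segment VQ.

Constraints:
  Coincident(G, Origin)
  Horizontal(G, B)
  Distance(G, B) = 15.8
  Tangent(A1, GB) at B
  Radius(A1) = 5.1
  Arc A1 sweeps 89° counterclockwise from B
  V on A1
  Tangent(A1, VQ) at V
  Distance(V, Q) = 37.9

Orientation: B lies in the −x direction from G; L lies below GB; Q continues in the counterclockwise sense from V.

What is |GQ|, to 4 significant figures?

48.02

G is at the origin; G and B share the same y with |GB| = 15.8 and B on the −x side, so B = (-15.80, 0.000). Tangency of A1 to GB means the radius LB is perpendicular to GB, so L = B + (0, -5.1) = (-15.80, -5.100). On A1, B sits at bearing 90° from L; an 89° counterclockwise sweep puts V at bearing 179°, so V = L + 5.1·(cos 179°, sin 179°) = (-20.90, -5.011). The tangent condition forces LV to be normal to VQ, so VQ runs along (−sin 179°, cos 179°); with |VQ| = 37.9, Q = (-21.56, -42.91). Then |GQ| = |Q − G| = 48.02.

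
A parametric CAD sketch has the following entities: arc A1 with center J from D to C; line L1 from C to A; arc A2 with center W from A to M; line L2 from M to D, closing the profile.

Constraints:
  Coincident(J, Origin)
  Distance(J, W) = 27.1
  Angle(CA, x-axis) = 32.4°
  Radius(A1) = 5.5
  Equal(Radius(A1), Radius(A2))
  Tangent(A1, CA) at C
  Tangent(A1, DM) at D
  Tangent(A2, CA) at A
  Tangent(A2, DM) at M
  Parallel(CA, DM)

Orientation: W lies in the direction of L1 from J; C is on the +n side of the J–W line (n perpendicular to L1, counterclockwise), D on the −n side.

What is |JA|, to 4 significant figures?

27.65

Tangency of A1 to both parallel lines with radius 5.5 puts C and D at J ± 5.5·n: C = (-2.947, 4.644), D = (2.947, -4.644). Equal radii place A and M the same way about W: A = W + 5.5·n = (19.93, 19.16), M = W − 5.5·n = (25.83, 9.877). Then |JA| = |A − J| = 27.65.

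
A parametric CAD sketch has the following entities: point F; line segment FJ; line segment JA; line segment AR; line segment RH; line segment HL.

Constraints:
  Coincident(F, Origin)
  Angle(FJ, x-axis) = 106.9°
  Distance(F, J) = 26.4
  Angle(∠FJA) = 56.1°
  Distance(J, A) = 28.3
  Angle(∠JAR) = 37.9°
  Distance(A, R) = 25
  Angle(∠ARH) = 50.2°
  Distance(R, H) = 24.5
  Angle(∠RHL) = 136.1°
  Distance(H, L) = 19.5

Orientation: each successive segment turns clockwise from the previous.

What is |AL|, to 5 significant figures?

23.254

∠ARH = 50.2° gives RH at 71.100° from the x-axis; with |RH| = 24.5, H = (3.9698, 31.246). ∠RHL = 136.1° gives HL at 27.200° from the x-axis; with |HL| = 19.5, L = (21.313, 40.160). Then |AL| = |L − A| = 23.254.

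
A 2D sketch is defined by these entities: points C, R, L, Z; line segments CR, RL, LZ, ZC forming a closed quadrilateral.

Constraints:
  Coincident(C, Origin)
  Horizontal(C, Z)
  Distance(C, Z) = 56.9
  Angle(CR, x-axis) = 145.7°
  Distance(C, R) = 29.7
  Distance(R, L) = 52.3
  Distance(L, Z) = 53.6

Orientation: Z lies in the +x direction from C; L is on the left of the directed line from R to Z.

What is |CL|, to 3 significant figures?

46.2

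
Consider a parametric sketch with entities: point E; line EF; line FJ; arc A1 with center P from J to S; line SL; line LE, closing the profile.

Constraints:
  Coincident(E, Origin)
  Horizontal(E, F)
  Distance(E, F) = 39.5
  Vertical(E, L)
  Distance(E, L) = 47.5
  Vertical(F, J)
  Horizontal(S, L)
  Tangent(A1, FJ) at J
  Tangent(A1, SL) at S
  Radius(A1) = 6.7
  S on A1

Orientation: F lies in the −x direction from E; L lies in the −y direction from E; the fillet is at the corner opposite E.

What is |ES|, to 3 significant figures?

57.7

E is at the origin; EF is horizontal with |EF| = 39.5 and F on the −x side, so F = (-39.5, 0.00). EL is vertical with |EL| = 47.5 and L on the −y side, so L = (0.00, -47.5). The virtual corner opposite E is at (-39.5, -47.5). A1 meets FJ tangentially, so PJ is at right angles to FJ and since A1 is tangent to SL there, PS ⟂ SL, with radius 6.7, so the center P sits 6.7 in from both sides at P = (-32.8, -40.8). That places the tangent points at J = (-39.5, -40.8) on FJ and S = (-32.8, -47.5) on SL. Then |ES| = |S − E| = 57.7.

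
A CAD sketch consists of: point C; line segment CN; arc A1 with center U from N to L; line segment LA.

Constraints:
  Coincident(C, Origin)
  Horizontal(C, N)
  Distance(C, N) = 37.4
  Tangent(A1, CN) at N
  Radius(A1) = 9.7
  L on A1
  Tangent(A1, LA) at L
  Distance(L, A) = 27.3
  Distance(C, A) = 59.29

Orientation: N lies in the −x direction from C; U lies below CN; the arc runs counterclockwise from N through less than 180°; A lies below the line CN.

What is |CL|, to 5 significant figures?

48.158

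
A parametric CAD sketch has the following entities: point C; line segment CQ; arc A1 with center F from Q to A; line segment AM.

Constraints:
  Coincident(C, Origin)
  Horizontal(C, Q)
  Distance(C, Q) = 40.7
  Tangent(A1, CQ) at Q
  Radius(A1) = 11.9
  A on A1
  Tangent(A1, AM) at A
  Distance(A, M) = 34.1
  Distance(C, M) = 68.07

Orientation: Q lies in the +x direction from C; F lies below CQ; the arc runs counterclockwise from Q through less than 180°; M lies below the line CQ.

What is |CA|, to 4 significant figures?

35.79

Checks: ∠(FQ, QC) = 90.00° ✓; |FQ| = 11.90 ✓; |FA| = 11.90 ✓; ∠(FA, AM) = 90.00° ✓; |AM| = 34.10 ✓; |CM| = 68.07 ✓.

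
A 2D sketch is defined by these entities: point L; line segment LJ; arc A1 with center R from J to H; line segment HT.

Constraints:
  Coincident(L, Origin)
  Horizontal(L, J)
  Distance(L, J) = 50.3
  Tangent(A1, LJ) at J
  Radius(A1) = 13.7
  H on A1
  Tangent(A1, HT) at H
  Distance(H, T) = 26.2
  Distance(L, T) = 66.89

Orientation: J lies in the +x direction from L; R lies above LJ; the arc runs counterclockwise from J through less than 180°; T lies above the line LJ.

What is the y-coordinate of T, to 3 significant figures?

43.3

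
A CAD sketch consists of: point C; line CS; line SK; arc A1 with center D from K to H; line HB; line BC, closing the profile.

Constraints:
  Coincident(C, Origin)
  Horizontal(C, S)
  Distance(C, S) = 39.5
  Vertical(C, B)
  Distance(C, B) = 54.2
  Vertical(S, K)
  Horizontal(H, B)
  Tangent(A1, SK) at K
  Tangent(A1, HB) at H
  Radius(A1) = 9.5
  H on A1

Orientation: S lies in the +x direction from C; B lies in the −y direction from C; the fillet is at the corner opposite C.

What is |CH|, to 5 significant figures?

61.949

The virtual corner opposite C is at (39.500, -54.200). The tangent condition forces DK to be normal to SK and A1 meets HB tangentially, so DH is at right angles to HB, with radius 9.5, so the center D sits 9.5 in from both sides at D = (30.000, -44.700). That places the tangent points at K = (39.500, -44.700) on SK and H = (30.000, -54.200) on HB. Then |CH| = |H − C| = 61.949.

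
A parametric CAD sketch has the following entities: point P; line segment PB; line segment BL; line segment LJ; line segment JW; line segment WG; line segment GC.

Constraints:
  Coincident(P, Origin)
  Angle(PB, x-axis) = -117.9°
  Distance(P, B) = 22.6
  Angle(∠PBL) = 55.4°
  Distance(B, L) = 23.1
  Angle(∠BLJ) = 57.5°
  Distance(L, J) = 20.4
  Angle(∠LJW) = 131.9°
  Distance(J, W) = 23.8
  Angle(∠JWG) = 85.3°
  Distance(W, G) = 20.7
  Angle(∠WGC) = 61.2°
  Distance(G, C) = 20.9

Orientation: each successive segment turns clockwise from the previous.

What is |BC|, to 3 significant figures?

10.8

∠JWG = 85.3° gives WG at -148° from the x-axis; with |WG| = 20.7, G = (-4.15, -31.3). ∠WGC = 61.2° gives GC at 93.4° from the x-axis; with |GC| = 20.9, C = (-5.38, -10.5). Then |BC| = |C − B| = 10.8.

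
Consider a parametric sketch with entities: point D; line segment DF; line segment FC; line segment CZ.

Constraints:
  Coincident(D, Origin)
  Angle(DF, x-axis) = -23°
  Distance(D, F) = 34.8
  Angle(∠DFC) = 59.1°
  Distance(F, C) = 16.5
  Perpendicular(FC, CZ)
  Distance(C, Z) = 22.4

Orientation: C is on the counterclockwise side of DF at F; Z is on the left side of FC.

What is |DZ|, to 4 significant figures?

7.586

∠DFC = 59.1°, so FC runs at -23.0° + (180° − 59.1°) = 97.90° from the x-axis; with |FC| = 16.5, C = F + 16.5·(cos 97.90°, sin 97.90°) = (29.77, 2.746). FC ⟂ CZ; with |CZ| = 22.4 on the left of FC, Z = C + 22.4·(-0.9905, -0.1374) = (7.578, -0.3328). Then |DZ| = |Z − D| = 7.586.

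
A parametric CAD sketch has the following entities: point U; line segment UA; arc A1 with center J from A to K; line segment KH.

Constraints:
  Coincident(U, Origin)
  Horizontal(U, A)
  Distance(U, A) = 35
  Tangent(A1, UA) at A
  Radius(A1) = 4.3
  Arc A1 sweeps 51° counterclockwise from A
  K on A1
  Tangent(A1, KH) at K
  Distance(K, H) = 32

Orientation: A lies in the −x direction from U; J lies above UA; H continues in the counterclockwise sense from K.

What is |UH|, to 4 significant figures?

28.86

U is at the origin; UA is horizontal with |UA| = 35.0 and A on the −x side, so A = (-35.00, 0.000). A1 meets UA tangentially, so JA is at right angles to UA, so J = A + (0, 4.3) = (-35.00, 4.300). On A1, A sits at bearing -90° from J; a 51° counterclockwise sweep puts K at bearing -39°, so K = J + 4.3·(cos -39°, sin -39°) = (-31.66, 1.594). The tangent condition forces JK to be normal to KH, so KH runs along (−sin -39°, cos -39°); with |KH| = 32.0, H = (-11.52, 26.46). Then |UH| = |H − U| = 28.86.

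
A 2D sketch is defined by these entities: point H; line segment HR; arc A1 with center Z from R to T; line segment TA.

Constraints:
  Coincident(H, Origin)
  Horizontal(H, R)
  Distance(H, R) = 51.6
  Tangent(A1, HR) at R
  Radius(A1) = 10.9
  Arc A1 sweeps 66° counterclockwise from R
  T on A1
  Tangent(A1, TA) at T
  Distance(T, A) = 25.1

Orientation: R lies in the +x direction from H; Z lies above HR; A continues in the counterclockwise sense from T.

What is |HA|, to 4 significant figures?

77.55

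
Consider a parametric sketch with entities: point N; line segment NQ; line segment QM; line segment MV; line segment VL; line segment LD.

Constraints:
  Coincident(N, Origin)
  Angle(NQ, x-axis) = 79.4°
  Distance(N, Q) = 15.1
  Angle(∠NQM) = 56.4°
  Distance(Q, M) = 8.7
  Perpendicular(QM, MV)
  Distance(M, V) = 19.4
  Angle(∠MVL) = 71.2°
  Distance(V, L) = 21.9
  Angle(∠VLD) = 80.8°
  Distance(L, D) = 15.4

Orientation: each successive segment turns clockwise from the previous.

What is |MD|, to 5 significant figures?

13.560

∠MVL = 71.2° gives VL at 117.00° from the x-axis; with |VL| = 21.9, L = (-14.453, 14.382). ∠VLD = 80.8° gives LD at 17.800° from the x-axis; with |LD| = 15.4, D = (0.21019, 19.090). Then |MD| = |D − M| = 13.560.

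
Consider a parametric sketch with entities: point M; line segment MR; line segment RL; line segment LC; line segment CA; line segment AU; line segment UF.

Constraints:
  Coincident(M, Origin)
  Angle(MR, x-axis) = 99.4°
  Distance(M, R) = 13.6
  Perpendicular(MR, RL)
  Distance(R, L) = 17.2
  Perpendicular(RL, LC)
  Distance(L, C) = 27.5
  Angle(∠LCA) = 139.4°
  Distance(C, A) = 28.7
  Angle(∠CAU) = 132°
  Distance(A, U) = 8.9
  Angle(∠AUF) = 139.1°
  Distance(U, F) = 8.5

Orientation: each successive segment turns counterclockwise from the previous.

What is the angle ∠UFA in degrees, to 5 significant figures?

20.941°

M is at the origin; MR runs at 99.4° with length 13.6, so R = (-2.2212, 13.417). The perpendicularity gives RL at right angles to MR, so RL runs at -170.60°; with |RL| = 17.2, L = (-19.190, 10.608). The perpendicularity gives LC at right angles to RL, so LC runs at -80.600°; with |LC| = 27.5, C = (-14.699, -16.523). ∠LCA = 139.4° gives CA at -40.000° from the x-axis; with |CA| = 28.7, A = (7.2867, -34.971). ∠CAU = 132.0° gives AU at 8.0000° from the x-axis; with |AU| = 8.9, U = (16.100, -33.732). ∠AUF = 139.1° gives UF at 48.900° from the x-axis; with |UF| = 8.5, F = (21.688, -27.327). Then cos ∠UFA = FU·FA / (|FU||FA|), giving 20.941°.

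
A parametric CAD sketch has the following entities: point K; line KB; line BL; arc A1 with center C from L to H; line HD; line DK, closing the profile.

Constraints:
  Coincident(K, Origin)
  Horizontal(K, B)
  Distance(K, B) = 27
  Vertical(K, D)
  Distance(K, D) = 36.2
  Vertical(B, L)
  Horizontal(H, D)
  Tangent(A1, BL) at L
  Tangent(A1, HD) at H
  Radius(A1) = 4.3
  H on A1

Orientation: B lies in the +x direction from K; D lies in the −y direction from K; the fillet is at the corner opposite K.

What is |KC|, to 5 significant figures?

39.152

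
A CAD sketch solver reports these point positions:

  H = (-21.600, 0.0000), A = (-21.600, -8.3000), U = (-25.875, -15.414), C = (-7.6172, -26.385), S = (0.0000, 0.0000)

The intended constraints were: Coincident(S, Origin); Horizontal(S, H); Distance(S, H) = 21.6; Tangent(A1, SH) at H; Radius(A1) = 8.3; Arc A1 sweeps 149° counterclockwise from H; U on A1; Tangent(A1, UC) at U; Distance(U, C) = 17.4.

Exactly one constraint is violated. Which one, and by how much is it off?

Distance(U, C) = 17.4 — off by 3.90.

S = (0.00, 0.00) ✓; S.y = 0.00, H.y = 0.00 ✓; |SH| = 21.60 ✓; ∠(AH, HS) = 90.00° ✓; |AH| = 8.300 ✓; bearing(A→U) − bearing(A→H) = 149.0° ✓; |AU| = 8.300 ✓; ∠(AU, UC) = 90.00° ✓; |UC| = 21.30 ✗.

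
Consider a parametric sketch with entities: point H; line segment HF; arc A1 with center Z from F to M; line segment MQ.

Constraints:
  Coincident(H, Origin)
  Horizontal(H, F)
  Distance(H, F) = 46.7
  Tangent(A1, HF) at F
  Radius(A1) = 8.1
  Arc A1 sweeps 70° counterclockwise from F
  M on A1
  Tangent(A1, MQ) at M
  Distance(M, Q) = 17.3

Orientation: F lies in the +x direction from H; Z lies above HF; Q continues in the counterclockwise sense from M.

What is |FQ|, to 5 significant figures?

25.475

H is at the origin; H and F share the same y with |HF| = 46.7 and F on the +x side, so F = (46.700, 0.0000). Since A1 is tangent to HF there, ZF ⟂ HF, so Z = F + (0, 8.1) = (46.700, 8.1000). On A1, F sits at bearing -90° from Z; a 70° counterclockwise sweep puts M at bearing -20°, so M = Z + 8.1·(cos -20°, sin -20°) = (54.312, 5.3296). Since A1 is tangent to MQ there, ZM ⟂ MQ, so MQ runs along (−sin -20°, cos -20°); with |MQ| = 17.3, Q = (60.228, 21.586). Then |FQ| = |Q − F| = 25.475.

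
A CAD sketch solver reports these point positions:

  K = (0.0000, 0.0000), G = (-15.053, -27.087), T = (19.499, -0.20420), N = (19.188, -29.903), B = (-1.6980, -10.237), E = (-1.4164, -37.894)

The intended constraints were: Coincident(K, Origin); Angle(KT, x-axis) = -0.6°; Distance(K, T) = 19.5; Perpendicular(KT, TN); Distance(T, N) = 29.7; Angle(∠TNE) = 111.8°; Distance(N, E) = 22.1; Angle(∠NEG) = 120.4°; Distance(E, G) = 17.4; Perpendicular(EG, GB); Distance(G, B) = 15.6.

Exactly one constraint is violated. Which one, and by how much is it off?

Distance(G, B) = 15.6 — off by 5.90.

K = (0.00, 0.00) ✓; KT at -0.6000° ✓; |KT| = 19.50 ✓; ∠(KT, TN) = 90.00° ✓; |TN| = 29.70 ✓; ∠TNE = 111.8° ✓; |NE| = 22.10 ✓; ∠NEG = 120.4° ✓; |EG| = 17.40 ✓; ∠(EG, GB) = 90.00° ✓; |GB| = 21.50 ✗.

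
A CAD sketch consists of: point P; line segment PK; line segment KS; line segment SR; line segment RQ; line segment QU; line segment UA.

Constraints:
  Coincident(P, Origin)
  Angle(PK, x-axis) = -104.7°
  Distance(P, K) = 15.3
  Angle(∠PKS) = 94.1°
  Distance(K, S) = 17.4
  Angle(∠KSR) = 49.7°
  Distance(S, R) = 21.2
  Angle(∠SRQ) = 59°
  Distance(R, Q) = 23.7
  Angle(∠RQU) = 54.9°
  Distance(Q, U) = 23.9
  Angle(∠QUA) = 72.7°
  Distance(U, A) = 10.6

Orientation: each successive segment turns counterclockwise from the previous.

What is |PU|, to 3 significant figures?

25.0

P is at the origin; PK runs at -104.7° with length 15.3, so K = (-3.88, -14.8). ∠PKS = 94.1° gives KS at -18.8° from the x-axis; with |KS| = 17.4, S = (12.6, -20.4). ∠KSR = 49.7° gives SR at 112° from the x-axis; with |SR| = 21.2, R = (4.82, -0.682). ∠SRQ = 59.0° gives RQ at -128° from the x-axis; with |RQ| = 23.7, Q = (-9.61, -19.5). ∠RQU = 54.9° gives QU at -2.40° from the x-axis; with |QU| = 23.9, U = (14.3, -20.5). Then |PU| = |U − P| = 25.0.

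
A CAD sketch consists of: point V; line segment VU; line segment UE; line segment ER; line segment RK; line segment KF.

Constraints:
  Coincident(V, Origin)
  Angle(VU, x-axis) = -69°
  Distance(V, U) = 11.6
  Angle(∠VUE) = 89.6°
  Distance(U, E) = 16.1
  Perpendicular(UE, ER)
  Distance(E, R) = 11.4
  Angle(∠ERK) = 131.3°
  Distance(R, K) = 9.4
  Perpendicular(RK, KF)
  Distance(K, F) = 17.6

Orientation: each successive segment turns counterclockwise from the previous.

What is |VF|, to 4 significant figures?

7.692

V is at the origin; VU runs at -69.0° with length 11.6, so U = (4.157, -10.83). ∠VUE = 89.6° gives UE at 21.40° from the x-axis; with |UE| = 16.1, E = (19.15, -4.955). UE ⟂ ER, so ER runs at 111.4°; with |ER| = 11.4, R = (14.99, 5.659). ∠ERK = 131.3° gives RK at 160.1° from the x-axis; with |RK| = 9.4, K = (6.149, 8.859). RK is perpendicular to KF, so KF runs at -109.9°; with |KF| = 17.6, F = (0.1581, -7.690). Then |VF| = |F − V| = 7.692.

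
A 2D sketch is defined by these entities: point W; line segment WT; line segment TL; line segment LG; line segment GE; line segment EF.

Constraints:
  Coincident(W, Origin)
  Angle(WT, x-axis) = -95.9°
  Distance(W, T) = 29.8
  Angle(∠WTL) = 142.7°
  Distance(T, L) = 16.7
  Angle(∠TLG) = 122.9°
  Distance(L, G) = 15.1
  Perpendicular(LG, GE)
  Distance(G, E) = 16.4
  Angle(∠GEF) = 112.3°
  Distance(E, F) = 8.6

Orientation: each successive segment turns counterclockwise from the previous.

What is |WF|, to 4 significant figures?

27.81

W is at the origin; WT runs at -95.9° with length 29.8, so T = (-3.063, -29.64). ∠WTL = 142.7° gives TL at -58.60° from the x-axis; with |TL| = 16.7, L = (5.638, -43.90). ∠TLG = 122.9° gives LG at -1.500° from the x-axis; with |LG| = 15.1, G = (20.73, -44.29). The perpendicularity gives GE at right angles to LG, so GE runs at 88.50°; with |GE| = 16.4, E = (21.16, -27.90). ∠GEF = 112.3° gives EF at 156.2° from the x-axis; with |EF| = 8.6, F = (13.29, -24.43). Then |WF| = |F − W| = 27.81.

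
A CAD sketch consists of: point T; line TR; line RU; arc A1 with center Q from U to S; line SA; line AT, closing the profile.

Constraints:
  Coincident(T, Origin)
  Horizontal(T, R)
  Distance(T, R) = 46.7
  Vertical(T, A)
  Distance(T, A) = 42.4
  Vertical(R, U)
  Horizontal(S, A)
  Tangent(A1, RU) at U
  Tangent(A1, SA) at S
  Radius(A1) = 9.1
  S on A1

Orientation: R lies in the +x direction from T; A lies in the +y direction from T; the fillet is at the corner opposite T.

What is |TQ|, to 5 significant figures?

50.226

T is at the origin; T and R share the same y with |TR| = 46.7 and R on the +x side, so R = (46.700, 0.0000). T and A share the same x with |TA| = 42.4 and A on the +y side, so A = (0.0000, 42.400). The virtual corner opposite T is at (46.700, 42.400). The tangent condition forces QU to be normal to RU and tangency of A1 to SA means the radius QS is perpendicular to SA, with radius 9.1, so the center Q sits 9.1 in from both sides at Q = (37.600, 33.300). Then |TQ| = |Q − T| = 50.226.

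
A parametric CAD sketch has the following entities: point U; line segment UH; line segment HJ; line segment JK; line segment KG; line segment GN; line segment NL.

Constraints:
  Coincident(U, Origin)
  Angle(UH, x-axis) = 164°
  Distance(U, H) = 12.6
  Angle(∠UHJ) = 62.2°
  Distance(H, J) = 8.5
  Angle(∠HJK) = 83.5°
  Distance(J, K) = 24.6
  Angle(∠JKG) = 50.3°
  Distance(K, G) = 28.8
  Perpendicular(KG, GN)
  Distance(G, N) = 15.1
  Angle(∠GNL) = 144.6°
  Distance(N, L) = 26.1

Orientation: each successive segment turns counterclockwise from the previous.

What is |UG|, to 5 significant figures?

21.446

U is at the origin; UH runs at 164.0° with length 12.6, so H = (-12.112, 3.4730). ∠UHJ = 62.2° gives HJ at -78.200° from the x-axis; with |HJ| = 8.5, J = (-10.374, -4.8473). ∠HJK = 83.5° gives JK at 18.300° from the x-axis; with |JK| = 24.6, K = (12.982, 2.8769). ∠JKG = 50.3° gives KG at 148.00° from the x-axis; with |KG| = 28.8, G = (-11.442, 18.139). Then |UG| = |G − U| = 21.446.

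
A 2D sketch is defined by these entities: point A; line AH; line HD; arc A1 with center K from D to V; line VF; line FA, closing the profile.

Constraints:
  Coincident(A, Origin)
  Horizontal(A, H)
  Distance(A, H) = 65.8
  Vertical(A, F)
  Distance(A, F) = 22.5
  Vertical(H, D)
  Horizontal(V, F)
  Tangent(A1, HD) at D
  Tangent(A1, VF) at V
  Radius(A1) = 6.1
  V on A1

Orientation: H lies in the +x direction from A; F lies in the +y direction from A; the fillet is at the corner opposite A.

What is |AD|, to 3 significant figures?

67.8

A is at the origin; A and H share the same y with |AH| = 65.8 and H on the +x side, so H = (65.8, 0.00). A and F share the same x with |AF| = 22.5 and F on the +y side, so F = (0.00, 22.5). The virtual corner opposite A is at (65.8, 22.5). Since A1 is tangent to HD there, KD ⟂ HD and since A1 is tangent to VF there, KV ⟂ VF, with radius 6.1, so the center K sits 6.1 in from both sides at K = (59.7, 16.4). That places the tangent points at D = (65.8, 16.4) on HD and V = (59.7, 22.5) on VF. Then |AD| = |D − A| = 67.8.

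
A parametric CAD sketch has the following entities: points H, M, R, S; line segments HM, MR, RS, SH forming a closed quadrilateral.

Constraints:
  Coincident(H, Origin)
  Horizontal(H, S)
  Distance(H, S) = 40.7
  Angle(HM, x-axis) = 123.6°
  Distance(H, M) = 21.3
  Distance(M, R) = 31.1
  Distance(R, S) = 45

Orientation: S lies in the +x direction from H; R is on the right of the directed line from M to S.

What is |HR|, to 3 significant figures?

12.3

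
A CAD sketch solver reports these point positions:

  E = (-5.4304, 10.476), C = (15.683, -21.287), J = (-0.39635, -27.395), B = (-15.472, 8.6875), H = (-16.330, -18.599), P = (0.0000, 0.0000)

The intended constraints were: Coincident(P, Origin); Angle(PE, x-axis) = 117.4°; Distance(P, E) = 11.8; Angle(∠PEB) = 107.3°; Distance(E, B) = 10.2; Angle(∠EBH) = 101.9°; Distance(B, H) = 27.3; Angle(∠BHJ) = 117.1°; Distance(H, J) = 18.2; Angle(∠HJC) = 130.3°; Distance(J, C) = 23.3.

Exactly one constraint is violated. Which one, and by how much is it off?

Distance(J, C) = 23.3 — off by 6.10.

P = (0.00, 0.00) ✓; PE at 117.4° ✓; |PE| = 11.80 ✓; ∠PEB = 107.3° ✓; |EB| = 10.20 ✓; ∠EBH = 101.9° ✓; |BH| = 27.30 ✓; ∠BHJ = 117.1° ✓; |HJ| = 18.20 ✓; ∠HJC = 130.3° ✓; |JC| = 17.20 ✗.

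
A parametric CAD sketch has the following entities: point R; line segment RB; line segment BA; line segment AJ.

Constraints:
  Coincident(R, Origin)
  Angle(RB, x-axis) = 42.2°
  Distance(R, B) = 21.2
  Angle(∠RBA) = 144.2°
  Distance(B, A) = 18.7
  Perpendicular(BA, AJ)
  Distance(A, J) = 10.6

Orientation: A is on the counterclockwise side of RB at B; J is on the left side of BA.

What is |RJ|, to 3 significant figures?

35.9

R is at the origin; RB runs at 42.2° with length 21.2, so B = 21.2·(cos 42.2°, sin 42.2°) = (15.7, 14.2). ∠RBA = 144.2°, so BA runs at 42.2° + (180° − 144.2°) = 78.0° from the x-axis; with |BA| = 18.7, A = B + 18.7·(cos 78.0°, sin 78.0°) = (19.6, 32.5). BA is perpendicular to AJ; with |AJ| = 10.6 on the left of BA, J = A + 10.6·(-0.978, 0.208) = (9.22, 34.7). Then |RJ| = |J − R| = 35.9.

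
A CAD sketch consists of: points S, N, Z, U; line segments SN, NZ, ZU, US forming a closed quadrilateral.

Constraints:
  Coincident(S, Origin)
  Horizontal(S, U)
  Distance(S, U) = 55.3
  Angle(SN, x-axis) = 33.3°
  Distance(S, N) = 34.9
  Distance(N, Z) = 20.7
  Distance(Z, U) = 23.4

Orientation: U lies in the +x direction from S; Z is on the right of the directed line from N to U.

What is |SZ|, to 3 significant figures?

32.0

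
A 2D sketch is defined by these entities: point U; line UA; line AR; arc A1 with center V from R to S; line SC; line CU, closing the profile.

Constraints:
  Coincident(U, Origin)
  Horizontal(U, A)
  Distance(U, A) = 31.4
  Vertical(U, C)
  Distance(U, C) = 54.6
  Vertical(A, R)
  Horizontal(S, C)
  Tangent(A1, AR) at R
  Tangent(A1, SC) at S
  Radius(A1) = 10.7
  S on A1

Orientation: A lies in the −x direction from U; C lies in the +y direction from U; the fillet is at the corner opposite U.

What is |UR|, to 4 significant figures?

53.97

U is at the origin; UA is horizontal with |UA| = 31.4 and A on the −x side, so A = (-31.40, 0.000). UC is vertical with |UC| = 54.6 and C on the +y side, so C = (0.000, 54.60). The virtual corner opposite U is at (-31.40, 54.60). Tangency of A1 to AR means the radius VR is perpendicular to AR and tangency of A1 to SC means the radius VS is perpendicular to SC, with radius 10.7, so the center V sits 10.7 in from both sides at V = (-20.70, 43.90). That places the tangent points at R = (-31.40, 43.90) on AR and S = (-20.70, 54.60) on SC. Then |UR| = |R − U| = 53.97.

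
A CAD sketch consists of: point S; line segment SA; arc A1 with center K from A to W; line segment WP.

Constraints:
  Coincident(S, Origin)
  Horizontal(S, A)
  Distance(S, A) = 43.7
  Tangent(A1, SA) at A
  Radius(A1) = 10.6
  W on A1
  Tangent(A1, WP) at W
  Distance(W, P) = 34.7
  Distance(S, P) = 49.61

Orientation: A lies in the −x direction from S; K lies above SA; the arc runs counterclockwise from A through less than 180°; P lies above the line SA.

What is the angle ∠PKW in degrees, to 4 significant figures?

73.01°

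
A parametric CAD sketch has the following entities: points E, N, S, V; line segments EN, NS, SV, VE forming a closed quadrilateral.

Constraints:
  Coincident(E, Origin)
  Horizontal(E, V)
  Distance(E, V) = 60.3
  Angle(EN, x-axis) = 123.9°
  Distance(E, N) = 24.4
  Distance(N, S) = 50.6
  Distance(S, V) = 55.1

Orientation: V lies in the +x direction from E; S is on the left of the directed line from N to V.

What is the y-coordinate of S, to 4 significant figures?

45.99

E is at the origin; E and V share the same y with |EV| = 60.3 and V in +x, so V = (60.3, 0). EN runs at 123.9° with |EN| = 24.4, so N = (-13.61, 20.25). S is determined by |NS| = 50.6 and |SV| = 55.1 together: it lies at the intersection of circle(N, 50.6) and circle(V, 55.1). With |NV| = 76.63, the foot of the radical line on NV is 35.21 from N and the perpendicular offset is √(50.6² − 35.21²) = 36.34. Taking the left-of-NV solution: S = (29.96, 45.99).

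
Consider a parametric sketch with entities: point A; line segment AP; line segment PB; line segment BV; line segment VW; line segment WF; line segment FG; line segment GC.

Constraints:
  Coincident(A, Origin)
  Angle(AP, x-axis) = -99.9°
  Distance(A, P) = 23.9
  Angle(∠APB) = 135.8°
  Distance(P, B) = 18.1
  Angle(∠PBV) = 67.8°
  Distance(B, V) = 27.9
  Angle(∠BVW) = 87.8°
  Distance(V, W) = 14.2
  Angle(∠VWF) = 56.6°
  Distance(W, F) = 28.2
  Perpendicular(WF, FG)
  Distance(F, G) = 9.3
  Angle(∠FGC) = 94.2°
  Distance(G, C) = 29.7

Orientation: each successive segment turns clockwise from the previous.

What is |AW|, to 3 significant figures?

12.2

∠PBV = 67.8° gives BV at 104° from the x-axis; with |BV| = 27.9, V = (-25.4, -7.05). ∠BVW = 87.8° gives VW at 11.5° from the x-axis; with |VW| = 14.2, W = (-11.5, -4.22). Then |AW| = |W − A| = 12.2.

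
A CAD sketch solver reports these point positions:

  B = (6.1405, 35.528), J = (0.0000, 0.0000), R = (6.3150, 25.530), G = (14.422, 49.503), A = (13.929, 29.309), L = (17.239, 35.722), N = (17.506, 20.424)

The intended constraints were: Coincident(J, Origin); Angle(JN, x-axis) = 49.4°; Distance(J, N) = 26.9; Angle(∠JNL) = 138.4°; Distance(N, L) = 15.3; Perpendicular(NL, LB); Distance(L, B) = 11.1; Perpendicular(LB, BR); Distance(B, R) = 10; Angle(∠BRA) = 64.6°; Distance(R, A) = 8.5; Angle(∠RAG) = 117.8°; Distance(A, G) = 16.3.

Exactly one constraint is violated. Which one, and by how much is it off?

Distance(A, G) = 16.3 — off by 3.90.

J = (0.00, 0.00) ✓; JN at 49.40° ✓; |JN| = 26.90 ✓; ∠JNL = 138.4° ✓; |NL| = 15.30 ✓; ∠(NL, LB) = 90.00° ✓; |LB| = 11.10 ✓; ∠(LB, BR) = 90.00° ✓; |BR| = 10.00 ✓; ∠BRA = 64.60° ✓; |RA| = 8.500 ✓; ∠RAG = 117.8° ✓; |AG| = 20.20 ✗.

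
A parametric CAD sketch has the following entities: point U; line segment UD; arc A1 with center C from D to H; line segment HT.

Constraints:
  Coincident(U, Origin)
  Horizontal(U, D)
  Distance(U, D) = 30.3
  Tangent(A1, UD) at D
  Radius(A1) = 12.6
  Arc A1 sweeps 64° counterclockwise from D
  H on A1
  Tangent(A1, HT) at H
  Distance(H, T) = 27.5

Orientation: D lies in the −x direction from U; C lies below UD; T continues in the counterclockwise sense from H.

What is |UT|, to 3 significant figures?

62.4

U is at the origin; U and D share the same y with |UD| = 30.3 and D on the −x side, so D = (-30.3, 0.00). The tangent condition forces CD to be normal to UD, so C = D + (0, -12.6) = (-30.3, -12.6). On A1, D sits at bearing 90° from C; a 64° counterclockwise sweep puts H at bearing 154°, so H = C + 12.6·(cos 154°, sin 154°) = (-41.6, -7.08). The tangent condition forces CH to be normal to HT, so HT runs along (−sin 154°, cos 154°); with |HT| = 27.5, T = (-53.7, -31.8). Then |UT| = |T − U| = 62.4.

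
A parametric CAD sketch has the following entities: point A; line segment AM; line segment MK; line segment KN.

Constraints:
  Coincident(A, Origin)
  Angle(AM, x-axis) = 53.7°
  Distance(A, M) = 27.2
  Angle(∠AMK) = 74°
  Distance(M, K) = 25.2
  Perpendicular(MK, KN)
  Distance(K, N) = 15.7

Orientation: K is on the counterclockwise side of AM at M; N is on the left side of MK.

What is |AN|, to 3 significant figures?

20.6

∠AMK = 74.0°, so MK runs at 53.7° + (180° − 74.0°) = 160° from the x-axis; with |MK| = 25.2, K = M + 25.2·(cos 160°, sin 160°) = (-7.53, 30.7). MK is perpendicular to KN; with |KN| = 15.7 on the left of MK, N = K + 15.7·(-0.347, -0.938) = (-13.0, 15.9). Then |AN| = |N − A| = 20.6.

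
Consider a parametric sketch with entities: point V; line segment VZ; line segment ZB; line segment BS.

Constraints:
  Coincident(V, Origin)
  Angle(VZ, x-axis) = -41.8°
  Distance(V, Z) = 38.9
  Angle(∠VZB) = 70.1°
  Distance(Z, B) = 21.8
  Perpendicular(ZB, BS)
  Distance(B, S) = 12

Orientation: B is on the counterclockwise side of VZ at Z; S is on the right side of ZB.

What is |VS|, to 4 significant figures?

49.33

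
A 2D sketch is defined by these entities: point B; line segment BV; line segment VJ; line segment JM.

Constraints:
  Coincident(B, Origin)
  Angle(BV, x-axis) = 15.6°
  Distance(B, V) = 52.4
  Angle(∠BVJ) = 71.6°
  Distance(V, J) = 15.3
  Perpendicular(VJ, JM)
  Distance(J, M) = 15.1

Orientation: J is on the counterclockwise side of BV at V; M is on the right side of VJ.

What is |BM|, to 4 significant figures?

64.83

∠BVJ = 71.6°, so VJ runs at 15.6° + (180° − 71.6°) = 124.0° from the x-axis; with |VJ| = 15.3, J = V + 15.3·(cos 124.0°, sin 124.0°) = (41.91, 26.78). The perpendicularity gives JM at right angles to VJ; with |JM| = 15.1 on the right of VJ, M = J + 15.1·(0.8290, 0.5592) = (54.43, 35.22). Then |BM| = |M − B| = 64.83.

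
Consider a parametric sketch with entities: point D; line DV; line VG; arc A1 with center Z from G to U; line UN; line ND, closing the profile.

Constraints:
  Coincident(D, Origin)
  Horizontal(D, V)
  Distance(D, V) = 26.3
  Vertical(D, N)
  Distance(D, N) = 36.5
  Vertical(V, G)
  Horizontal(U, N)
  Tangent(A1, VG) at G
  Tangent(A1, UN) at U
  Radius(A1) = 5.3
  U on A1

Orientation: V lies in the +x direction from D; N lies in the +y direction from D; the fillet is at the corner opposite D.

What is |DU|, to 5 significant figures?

42.110

D is at the origin; D and V share the same y with |DV| = 26.3 and V on the +x side, so V = (26.300, 0.0000). D and N share the same x with |DN| = 36.5 and N on the +y side, so N = (0.0000, 36.500). The virtual corner opposite D is at (26.300, 36.500). The tangent condition forces ZG to be normal to VG and since A1 is tangent to UN there, ZU ⟂ UN, with radius 5.3, so the center Z sits 5.3 in from both sides at Z = (21.000, 31.200). That places the tangent points at G = (26.300, 31.200) on VG and U = (21.000, 36.500) on UN. Then |DU| = |U − D| = 42.110.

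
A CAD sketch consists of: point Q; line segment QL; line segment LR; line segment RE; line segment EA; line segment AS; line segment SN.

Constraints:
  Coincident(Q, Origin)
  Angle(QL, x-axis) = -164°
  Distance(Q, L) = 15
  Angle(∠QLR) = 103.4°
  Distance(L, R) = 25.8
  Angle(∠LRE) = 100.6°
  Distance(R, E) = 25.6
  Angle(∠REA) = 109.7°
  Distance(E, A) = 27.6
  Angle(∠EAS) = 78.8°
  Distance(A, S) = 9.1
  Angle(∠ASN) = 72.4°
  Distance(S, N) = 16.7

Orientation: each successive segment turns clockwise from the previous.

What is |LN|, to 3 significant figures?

36.3

Q is at the origin; QL runs at -164.0° with length 15.0, so L = (-14.4, -4.13). ∠QLR = 103.4° gives LR at 119° from the x-axis; with |LR| = 25.8, R = (-27.1, 18.3). ∠LRE = 100.6° gives RE at 40.0° from the x-axis; with |RE| = 25.6, E = (-7.47, 34.8). ∠REA = 109.7° gives EA at -30.3° from the x-axis; with |EA| = 27.6, A = (16.4, 20.9). ∠EAS = 78.8° gives AS at -132° from the x-axis; with |AS| = 9.1, S = (10.3, 14.1). ∠ASN = 72.4° gives SN at 121° from the x-axis; with |SN| = 16.7, N = (1.75, 28.4). Then |LN| = |N − L| = 36.3.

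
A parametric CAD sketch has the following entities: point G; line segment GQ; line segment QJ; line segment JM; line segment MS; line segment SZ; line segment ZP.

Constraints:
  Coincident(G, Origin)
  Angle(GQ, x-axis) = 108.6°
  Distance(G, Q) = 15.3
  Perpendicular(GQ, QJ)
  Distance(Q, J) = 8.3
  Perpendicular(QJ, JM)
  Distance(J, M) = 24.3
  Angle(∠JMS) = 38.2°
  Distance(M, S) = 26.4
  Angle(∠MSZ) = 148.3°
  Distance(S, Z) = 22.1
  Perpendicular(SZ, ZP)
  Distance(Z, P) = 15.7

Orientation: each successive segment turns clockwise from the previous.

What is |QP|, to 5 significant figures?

20.809

G is at the origin; GQ runs at 108.6° with length 15.3, so Q = (-4.8801, 14.501). The perpendicularity gives QJ at right angles to GQ, so QJ runs at 18.600°; with |QJ| = 8.3, J = (2.9864, 17.148). QJ is perpendicular to JM, so JM runs at -71.400°; with |JM| = 24.3, M = (10.737, -5.8826). ∠JMS = 38.2° gives MS at 146.80° from the x-axis; with |MS| = 26.4, S = (-11.353, 8.5731). ∠MSZ = 148.3° gives SZ at 115.10° from the x-axis; with |SZ| = 22.1, Z = (-20.728, 28.586). The perpendicularity gives ZP at right angles to SZ, so ZP runs at 25.100°; with |ZP| = 15.7, P = (-6.5108, 35.246). Then |QP| = |P − Q| = 20.809.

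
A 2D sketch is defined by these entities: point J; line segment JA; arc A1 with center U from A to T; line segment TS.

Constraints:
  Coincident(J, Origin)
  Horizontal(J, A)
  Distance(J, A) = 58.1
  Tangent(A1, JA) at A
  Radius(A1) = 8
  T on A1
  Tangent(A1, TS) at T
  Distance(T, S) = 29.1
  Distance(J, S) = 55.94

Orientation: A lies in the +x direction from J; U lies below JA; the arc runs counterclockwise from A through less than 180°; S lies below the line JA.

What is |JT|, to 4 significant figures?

50.68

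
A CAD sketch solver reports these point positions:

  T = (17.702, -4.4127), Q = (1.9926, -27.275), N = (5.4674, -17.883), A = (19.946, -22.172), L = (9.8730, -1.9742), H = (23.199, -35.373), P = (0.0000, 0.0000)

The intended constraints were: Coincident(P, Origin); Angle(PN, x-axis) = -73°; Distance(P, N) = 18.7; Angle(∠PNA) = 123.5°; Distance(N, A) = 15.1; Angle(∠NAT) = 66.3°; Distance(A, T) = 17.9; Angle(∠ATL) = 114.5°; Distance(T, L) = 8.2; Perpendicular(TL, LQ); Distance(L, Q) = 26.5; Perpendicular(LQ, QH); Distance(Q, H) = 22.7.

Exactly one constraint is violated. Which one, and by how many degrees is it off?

Perpendicular(LQ, QH) — off by 3.60°.

P = (0.00, 0.00) ✓; PN at -73.00° ✓; |PN| = 18.70 ✓; ∠PNA = 123.5° ✓; |NA| = 15.10 ✓; ∠NAT = 66.30° ✓; |AT| = 17.90 ✓; ∠ATL = 114.5° ✓; |TL| = 8.200 ✓; ∠(TL, LQ) = 90.00° ✓; |LQ| = 26.50 ✓; ∠(LQ, QH) = 86.40° ✗; |QH| = 22.70 ✓.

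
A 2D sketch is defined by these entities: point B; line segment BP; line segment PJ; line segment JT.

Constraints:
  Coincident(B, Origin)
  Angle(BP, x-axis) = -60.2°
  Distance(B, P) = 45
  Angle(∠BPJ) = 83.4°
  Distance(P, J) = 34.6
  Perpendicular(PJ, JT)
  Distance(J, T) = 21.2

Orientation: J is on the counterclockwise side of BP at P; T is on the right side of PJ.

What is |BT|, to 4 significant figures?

72.17

B is at the origin; BP runs at -60.2° with length 45.0, so P = 45.0·(cos -60.2°, sin -60.2°) = (22.36, -39.05). ∠BPJ = 83.4°, so PJ runs at -60.2° + (180° − 83.4°) = 36.40° from the x-axis; with |PJ| = 34.6, J = P + 34.6·(cos 36.40°, sin 36.40°) = (50.21, -18.52). PJ is perpendicular to JT; with |JT| = 21.2 on the right of PJ, T = J + 21.2·(0.5934, -0.8049) = (62.79, -35.58). Then |BT| = |T − B| = 72.17.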